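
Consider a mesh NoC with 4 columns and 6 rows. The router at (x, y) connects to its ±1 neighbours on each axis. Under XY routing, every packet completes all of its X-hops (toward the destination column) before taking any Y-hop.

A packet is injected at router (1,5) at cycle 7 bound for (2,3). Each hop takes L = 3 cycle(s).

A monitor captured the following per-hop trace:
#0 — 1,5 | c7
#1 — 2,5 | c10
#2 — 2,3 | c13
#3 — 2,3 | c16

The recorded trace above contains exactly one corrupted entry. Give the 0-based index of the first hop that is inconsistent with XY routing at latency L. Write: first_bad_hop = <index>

hop 1: step (+1,+0), +3 cyc — ok
hop 2: step (+0,-2), +3 cyc — BAD: non-unit step

first_bad_hop = 2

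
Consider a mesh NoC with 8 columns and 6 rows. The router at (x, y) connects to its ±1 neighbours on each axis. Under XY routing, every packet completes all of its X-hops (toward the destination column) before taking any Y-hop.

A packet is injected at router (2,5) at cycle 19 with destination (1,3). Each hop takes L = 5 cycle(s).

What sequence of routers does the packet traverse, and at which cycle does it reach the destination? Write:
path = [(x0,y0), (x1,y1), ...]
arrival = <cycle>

t=19: at (2,5)
t=24: at (1,5) after W
t=29: at (1,4) after S
t=34: at (1,3) after S

path = [(2,5), (1,5), (1,4), (1,3)]
arrival = 34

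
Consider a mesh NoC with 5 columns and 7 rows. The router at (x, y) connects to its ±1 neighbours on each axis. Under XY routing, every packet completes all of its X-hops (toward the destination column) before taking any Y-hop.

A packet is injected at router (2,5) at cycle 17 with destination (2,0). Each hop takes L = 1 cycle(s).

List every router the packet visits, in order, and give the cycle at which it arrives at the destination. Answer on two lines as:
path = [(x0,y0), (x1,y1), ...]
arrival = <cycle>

t=17: at (2,5)
t=18: at (2,4) after S
t=19: at (2,3) after S
t=20: at (2,2) after S
t=21: at (2,1) after S
t=22: at (2,0) after S

path = [(2,5), (2,4), (2,3), (2,2), (2,1), (2,0)]
arrival = 22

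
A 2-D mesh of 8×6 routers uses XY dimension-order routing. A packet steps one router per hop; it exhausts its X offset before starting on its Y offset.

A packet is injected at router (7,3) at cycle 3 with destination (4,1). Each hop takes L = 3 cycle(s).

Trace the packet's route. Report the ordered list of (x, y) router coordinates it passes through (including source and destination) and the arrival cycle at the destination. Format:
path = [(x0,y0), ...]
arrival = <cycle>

path = [(7,3), (6,3), (5,3), (4,3), (4,2), (4,1)]
arrival = 18

[0] x=7 y=3 t=3
[1] x=6 y=3 t=6 →W
[2] x=5 y=3 t=9 →W
[3] x=4 y=3 t=12 →W
[4] x=4 y=2 t=15 →S
[5] x=4 y=1 t=18 →S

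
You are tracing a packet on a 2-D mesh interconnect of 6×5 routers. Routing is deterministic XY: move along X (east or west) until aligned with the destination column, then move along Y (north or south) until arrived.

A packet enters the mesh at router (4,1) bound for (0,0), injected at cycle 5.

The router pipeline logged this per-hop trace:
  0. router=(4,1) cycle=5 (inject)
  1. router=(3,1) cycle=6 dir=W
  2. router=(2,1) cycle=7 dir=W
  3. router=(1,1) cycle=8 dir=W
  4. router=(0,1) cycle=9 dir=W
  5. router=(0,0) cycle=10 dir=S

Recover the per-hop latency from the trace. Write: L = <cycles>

L = 1

Between hops 0 and 1 the cycle counter advances 6 − 5 = 1.
That increment is L by definition: L = 1.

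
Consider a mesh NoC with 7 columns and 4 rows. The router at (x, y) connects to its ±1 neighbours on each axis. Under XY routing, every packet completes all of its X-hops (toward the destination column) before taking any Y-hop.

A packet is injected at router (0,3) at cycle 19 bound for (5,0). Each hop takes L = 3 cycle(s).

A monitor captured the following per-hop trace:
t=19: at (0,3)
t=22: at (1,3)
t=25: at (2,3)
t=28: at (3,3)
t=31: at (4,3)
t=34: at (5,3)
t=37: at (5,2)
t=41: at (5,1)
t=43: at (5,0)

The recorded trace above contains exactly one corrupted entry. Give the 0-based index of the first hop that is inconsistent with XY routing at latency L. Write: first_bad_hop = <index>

check 1→ d=(1,0) cyc+3: ok
check 2→ d=(1,0) cyc+3: ok
check 3→ d=(1,0) cyc+3: ok
check 4→ d=(1,0) cyc+3: ok
check 5→ d=(1,0) cyc+3: ok
check 6→ d=(0,-1) cyc+3: ok
check 7→ d=(0,-1) cyc+4: BAD: Δcyc=4≠L

first_bad_hop = 7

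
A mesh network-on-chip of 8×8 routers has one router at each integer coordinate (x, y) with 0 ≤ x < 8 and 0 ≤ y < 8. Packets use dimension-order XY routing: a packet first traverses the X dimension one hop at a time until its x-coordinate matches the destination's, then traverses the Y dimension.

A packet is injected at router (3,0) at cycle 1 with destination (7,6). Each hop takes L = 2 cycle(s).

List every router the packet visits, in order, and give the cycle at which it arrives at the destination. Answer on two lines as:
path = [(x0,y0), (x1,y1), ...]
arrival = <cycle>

[0] x=3 y=0 t=1
[1] x=4 y=0 t=3 →E
[2] x=5 y=0 t=5 →E
[3] x=6 y=0 t=7 →E
[4] x=7 y=0 t=9 →E
[5] x=7 y=1 t=11 →N
[6] x=7 y=2 t=13 →N
[7] x=7 y=3 t=15 →N
[8] x=7 y=4 t=17 →N
[9] x=7 y=5 t=19 →N
[10] x=7 y=6 t=21 →N

path = [(3,0), (4,0), (5,0), (6,0), (7,0), (7,1), (7,2), (7,3), (7,4), (7,5), (7,6)]
arrival = 21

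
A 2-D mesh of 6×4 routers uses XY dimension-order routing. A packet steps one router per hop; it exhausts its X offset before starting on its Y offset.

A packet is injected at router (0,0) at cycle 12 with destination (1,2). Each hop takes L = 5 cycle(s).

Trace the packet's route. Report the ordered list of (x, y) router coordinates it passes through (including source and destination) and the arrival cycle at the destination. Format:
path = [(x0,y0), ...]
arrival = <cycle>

t=12: at (0,0)
t=17: at (1,0) after E
t=22: at (1,1) after N
t=27: at (1,2) after N

path = [(0,0), (1,0), (1,1), (1,2)]
arrival = 27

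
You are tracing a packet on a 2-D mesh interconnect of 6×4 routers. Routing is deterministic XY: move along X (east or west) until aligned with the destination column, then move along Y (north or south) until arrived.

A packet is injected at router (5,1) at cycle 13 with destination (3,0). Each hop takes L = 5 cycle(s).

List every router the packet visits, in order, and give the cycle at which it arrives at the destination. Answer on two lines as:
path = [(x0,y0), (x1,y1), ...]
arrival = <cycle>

path = [(5,1), (4,1), (3,1), (3,0)]
arrival = 28

#0 — 5,1 | c13
#1 — 4,1 | c18 | W
#2 — 3,1 | c23 | W
#3 — 3,0 | c28 | S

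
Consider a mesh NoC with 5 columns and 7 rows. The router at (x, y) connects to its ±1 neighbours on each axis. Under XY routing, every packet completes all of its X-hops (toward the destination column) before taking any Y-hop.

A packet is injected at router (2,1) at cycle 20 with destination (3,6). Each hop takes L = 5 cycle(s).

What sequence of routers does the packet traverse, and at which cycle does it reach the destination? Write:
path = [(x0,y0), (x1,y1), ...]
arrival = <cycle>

path = [(2,1), (3,1), (3,2), (3,3), (3,4), (3,5), (3,6)]
arrival = 50

[0] x=2 y=1 t=20
[1] x=3 y=1 t=25 →E
[2] x=3 y=2 t=30 →N
[3] x=3 y=3 t=35 →N
[4] x=3 y=4 t=40 →N
[5] x=3 y=5 t=45 →N
[6] x=3 y=6 t=50 →N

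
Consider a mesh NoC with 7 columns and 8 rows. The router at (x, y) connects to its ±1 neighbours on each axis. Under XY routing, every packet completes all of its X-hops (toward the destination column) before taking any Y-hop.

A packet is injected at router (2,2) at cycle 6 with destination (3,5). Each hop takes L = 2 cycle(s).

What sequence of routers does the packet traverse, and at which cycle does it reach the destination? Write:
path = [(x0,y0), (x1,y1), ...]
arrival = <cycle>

path = [(2,2), (3,2), (3,3), (3,4), (3,5)]
arrival = 14

hop 0: (2,2) @ cyc 6
hop 1: (3,2) @ cyc 8  [E]
hop 2: (3,3) @ cyc 10  [N]
hop 3: (3,4) @ cyc 12  [N]
hop 4: (3,5) @ cyc 14  [N]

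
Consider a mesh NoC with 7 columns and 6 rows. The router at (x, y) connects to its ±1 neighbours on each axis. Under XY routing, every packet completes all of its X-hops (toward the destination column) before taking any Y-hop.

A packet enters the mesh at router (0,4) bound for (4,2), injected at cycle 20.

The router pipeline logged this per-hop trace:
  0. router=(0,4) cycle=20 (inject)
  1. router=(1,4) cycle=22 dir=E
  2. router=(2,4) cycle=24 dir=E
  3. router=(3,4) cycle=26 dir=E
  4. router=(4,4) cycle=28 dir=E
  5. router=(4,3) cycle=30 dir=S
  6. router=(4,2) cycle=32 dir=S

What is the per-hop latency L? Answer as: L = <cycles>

L = 2

From hop 0 (20) to hop 1 (22): +2 cycles.
Each hop adds L, hence L = 2.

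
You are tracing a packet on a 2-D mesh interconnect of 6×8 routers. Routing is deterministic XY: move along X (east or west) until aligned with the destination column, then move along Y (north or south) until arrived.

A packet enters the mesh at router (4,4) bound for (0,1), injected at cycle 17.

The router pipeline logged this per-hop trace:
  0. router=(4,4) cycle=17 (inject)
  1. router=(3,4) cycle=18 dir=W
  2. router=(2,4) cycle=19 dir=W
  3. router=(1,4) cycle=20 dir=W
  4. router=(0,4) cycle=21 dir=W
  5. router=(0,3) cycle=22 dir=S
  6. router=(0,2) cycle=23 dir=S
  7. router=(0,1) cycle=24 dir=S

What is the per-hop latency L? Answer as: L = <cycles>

Δcyc across hop 0→1: 18 − 17 = 1.
Per-hop latency L = Δcyc = 1.

L = 1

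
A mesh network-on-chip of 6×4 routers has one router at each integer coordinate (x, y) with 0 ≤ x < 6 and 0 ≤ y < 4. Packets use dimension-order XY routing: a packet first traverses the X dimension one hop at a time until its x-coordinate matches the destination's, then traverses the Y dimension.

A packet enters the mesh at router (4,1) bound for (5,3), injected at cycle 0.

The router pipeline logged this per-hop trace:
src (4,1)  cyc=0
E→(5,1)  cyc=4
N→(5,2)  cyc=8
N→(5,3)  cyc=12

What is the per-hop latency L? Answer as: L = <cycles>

L = 4

cyc[1] − cyc[0] = 4 − 0 = 4.
Each hop adds L, hence L = 4.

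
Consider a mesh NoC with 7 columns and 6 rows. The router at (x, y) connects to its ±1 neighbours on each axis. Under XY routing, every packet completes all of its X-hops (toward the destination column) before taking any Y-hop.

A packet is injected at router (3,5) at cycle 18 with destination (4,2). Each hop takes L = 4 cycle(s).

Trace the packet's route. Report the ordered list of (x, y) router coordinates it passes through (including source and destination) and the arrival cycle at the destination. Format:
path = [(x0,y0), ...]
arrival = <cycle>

path = [(3,5), (4,5), (4,4), (4,3), (4,2)]
arrival = 34

  0. router=(3,5) cycle=18 (inject)
  1. router=(4,5) cycle=22 dir=E
  2. router=(4,4) cycle=26 dir=S
  3. router=(4,3) cycle=30 dir=S
  4. router=(4,2) cycle=34 dir=S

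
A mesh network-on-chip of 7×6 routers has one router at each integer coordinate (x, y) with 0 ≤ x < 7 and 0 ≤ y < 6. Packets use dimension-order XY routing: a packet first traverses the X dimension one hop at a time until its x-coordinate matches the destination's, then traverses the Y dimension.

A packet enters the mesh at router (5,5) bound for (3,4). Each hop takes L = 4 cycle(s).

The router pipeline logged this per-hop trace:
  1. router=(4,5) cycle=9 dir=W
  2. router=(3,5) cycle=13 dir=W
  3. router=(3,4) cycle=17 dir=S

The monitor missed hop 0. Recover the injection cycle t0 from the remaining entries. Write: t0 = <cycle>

t0 = 5

Hop 1 reached at cycle 9; hop k is at t0 + k·L.
Subtract one hop: t0 = 9 − 4 = 5.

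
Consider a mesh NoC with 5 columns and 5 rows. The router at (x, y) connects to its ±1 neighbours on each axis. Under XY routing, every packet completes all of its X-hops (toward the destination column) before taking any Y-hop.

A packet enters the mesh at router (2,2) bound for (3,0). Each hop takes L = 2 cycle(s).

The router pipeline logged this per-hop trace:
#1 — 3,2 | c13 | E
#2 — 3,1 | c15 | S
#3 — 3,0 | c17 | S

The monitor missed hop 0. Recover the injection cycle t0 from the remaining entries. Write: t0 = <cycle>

t0 = 11

Hop 1 reached at cycle 13; hop k is at t0 + k·L.
Therefore t0 = 13 − L = 11.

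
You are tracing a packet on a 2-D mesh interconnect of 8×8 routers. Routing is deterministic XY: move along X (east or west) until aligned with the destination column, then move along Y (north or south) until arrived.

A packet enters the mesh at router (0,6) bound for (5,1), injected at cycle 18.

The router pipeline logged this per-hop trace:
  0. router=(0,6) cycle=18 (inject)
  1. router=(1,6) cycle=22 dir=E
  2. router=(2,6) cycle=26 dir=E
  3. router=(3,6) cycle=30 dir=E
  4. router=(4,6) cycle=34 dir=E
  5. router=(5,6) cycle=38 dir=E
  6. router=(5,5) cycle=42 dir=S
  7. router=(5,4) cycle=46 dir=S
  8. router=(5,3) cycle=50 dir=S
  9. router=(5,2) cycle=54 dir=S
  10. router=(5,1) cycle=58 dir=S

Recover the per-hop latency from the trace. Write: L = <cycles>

Δcyc across hop 0→1: 22 − 18 = 4.
Per-hop latency L = Δcyc = 4.

L = 4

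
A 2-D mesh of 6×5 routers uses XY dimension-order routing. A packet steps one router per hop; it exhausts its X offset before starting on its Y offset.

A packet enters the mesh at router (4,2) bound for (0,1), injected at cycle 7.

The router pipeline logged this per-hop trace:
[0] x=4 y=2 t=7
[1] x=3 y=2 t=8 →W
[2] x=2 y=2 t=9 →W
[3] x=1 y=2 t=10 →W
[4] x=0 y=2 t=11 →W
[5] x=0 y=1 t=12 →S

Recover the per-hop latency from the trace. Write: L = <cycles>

Δcyc across hop 0→1: 8 − 7 = 1.
Per-hop latency L = Δcyc = 1.

L = 1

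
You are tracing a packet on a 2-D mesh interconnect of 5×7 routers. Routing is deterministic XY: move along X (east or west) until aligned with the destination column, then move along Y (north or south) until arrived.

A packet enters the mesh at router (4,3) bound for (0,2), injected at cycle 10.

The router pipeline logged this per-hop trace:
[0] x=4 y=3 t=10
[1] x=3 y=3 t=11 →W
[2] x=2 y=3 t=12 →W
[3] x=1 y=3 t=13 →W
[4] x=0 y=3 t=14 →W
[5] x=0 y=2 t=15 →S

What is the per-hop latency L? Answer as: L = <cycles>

L = 1

From hop 0 (10) to hop 1 (11): +1 cycles.
That increment is L by definition: L = 1.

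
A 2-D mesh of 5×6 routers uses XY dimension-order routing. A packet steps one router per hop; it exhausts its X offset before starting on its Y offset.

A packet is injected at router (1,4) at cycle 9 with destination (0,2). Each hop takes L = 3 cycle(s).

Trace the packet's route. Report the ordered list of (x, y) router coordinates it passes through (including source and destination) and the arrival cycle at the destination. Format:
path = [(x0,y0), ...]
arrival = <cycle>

path = [(1,4), (0,4), (0,3), (0,2)]
arrival = 18

hop 0: (1,4) @ cyc 9
hop 1: (0,4) @ cyc 12  [W]
hop 2: (0,3) @ cyc 15  [S]
hop 3: (0,2) @ cyc 18  [S]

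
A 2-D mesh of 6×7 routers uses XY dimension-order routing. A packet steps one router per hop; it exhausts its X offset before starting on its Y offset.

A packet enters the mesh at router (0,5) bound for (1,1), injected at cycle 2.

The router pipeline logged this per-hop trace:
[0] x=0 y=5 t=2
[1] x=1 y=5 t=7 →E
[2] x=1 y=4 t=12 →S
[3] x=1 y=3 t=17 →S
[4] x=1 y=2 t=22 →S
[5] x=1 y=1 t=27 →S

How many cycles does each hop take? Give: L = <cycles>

L = 5

cyc[1] − cyc[0] = 7 − 2 = 5.
That increment is L by definition: L = 5.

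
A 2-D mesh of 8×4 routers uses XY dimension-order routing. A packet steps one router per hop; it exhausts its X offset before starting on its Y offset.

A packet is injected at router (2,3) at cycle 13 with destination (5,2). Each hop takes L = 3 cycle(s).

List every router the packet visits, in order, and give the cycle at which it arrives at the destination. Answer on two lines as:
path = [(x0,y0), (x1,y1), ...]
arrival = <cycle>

path = [(2,3), (3,3), (4,3), (5,3), (5,2)]
arrival = 25

hop 0: (2,3) @ cyc 13
hop 1: (3,3) @ cyc 16  [E]
hop 2: (4,3) @ cyc 19  [E]
hop 3: (5,3) @ cyc 22  [E]
hop 4: (5,2) @ cyc 25  [S]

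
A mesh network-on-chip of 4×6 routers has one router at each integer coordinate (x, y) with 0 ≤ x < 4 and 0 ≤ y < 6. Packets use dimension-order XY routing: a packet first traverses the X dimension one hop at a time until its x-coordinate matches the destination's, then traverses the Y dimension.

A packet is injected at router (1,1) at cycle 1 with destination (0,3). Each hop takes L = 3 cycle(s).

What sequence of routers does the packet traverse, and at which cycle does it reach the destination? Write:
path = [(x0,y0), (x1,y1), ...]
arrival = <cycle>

path = [(1,1), (0,1), (0,2), (0,3)]
arrival = 10

src (1,1)  cyc=1
W→(0,1)  cyc=4
N→(0,2)  cyc=7
N→(0,3)  cyc=10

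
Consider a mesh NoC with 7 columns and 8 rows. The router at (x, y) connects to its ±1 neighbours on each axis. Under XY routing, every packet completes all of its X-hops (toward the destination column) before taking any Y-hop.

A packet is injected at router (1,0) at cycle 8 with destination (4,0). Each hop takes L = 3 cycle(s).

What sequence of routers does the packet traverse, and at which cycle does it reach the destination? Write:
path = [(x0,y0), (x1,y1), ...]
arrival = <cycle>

#0 — 1,0 | c8
#1 — 2,0 | c11 | E
#2 — 3,0 | c14 | E
#3 — 4,0 | c17 | E

path = [(1,0), (2,0), (3,0), (4,0)]
arrival = 17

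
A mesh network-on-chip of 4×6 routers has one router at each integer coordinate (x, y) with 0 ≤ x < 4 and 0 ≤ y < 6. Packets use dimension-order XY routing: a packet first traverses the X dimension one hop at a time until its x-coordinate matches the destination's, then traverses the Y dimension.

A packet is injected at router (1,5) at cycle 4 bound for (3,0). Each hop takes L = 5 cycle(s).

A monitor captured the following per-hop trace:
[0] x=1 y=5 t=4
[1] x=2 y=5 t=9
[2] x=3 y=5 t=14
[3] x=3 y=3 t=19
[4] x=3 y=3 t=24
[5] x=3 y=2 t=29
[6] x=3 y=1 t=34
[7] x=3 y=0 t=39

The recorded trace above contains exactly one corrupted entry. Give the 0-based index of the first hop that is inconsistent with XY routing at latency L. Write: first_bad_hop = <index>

first_bad_hop = 3

[1] (+1,+0) / 5c ⇒ ok
[2] (+1,+0) / 5c ⇒ ok
[3] (+0,-2) / 5c ⇒ BAD: non-unit step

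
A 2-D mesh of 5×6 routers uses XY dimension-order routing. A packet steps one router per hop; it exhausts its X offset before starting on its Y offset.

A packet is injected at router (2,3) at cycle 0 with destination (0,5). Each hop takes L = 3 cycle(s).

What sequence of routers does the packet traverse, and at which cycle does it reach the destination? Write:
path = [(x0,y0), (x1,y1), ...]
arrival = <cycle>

path = [(2,3), (1,3), (0,3), (0,4), (0,5)]
arrival = 12

t=0: at (2,3)
t=3: at (1,3) after W
t=6: at (0,3) after W
t=9: at (0,4) after N
t=12: at (0,5) after N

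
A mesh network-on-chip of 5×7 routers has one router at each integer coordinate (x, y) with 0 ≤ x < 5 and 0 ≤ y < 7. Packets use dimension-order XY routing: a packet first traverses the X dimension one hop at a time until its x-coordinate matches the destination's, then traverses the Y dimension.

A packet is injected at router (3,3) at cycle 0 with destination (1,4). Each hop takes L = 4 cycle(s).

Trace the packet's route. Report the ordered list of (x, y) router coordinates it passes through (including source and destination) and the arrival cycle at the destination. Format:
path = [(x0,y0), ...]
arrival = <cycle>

path = [(3,3), (2,3), (1,3), (1,4)]
arrival = 12

#0 — 3,3 | c0
#1 — 2,3 | c4 | W
#2 — 1,3 | c8 | W
#3 — 1,4 | c12 | N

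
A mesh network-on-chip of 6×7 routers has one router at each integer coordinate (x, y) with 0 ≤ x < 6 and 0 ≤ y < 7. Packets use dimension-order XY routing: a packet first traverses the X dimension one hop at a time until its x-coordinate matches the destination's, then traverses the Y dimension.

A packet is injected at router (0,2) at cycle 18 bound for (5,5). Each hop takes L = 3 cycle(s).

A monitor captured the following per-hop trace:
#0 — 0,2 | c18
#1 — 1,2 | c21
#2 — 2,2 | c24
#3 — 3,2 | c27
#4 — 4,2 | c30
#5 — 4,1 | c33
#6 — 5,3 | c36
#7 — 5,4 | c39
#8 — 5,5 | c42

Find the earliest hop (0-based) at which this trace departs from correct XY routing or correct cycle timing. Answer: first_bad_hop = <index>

first_bad_hop = 5

  1: Δx=+1 Δy=+0 Δt=3 [ok]
  2: Δx=+1 Δy=+0 Δt=3 [ok]
  3: Δx=+1 Δy=+0 Δt=3 [ok]
  4: Δx=+1 Δy=+0 Δt=3 [ok]
  5: Δx=+0 Δy=-1 Δt=3 [BAD: Y-move but x=4≠5]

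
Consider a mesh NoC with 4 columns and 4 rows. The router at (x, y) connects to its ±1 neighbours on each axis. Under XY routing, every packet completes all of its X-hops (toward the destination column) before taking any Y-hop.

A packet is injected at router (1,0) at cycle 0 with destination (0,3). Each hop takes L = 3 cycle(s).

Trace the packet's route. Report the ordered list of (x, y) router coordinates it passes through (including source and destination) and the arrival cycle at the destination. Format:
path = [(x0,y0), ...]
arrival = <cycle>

hop 0: (1,0) @ cyc 0
hop 1: (0,0) @ cyc 3  [W]
hop 2: (0,1) @ cyc 6  [N]
hop 3: (0,2) @ cyc 9  [N]
hop 4: (0,3) @ cyc 12  [N]

path = [(1,0), (0,0), (0,1), (0,2), (0,3)]
arrival = 12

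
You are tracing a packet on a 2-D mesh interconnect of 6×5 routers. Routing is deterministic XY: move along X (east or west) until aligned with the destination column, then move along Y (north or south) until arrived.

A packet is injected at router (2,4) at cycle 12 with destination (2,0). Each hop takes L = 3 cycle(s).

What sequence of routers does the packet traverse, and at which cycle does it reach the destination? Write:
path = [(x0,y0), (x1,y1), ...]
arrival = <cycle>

path = [(2,4), (2,3), (2,2), (2,1), (2,0)]
arrival = 24

t=12: at (2,4)
t=15: at (2,3) after S
t=18: at (2,2) after S
t=21: at (2,1) after S
t=24: at (2,0) after S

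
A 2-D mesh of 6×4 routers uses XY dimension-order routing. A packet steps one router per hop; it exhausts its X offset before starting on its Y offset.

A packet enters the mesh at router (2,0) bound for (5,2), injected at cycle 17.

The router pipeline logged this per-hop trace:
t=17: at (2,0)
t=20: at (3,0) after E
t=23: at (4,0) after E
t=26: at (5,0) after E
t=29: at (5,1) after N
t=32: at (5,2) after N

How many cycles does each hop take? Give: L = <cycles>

Δcyc across hop 0→1: 20 − 17 = 3.
That increment is L by definition: L = 3.

L = 3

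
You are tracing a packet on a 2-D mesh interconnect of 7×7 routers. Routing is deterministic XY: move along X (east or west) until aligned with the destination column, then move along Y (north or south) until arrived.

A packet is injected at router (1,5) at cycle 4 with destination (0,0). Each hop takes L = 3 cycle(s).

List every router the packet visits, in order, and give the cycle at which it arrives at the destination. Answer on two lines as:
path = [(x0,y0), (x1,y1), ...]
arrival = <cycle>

hop 0: (1,5) @ cyc 4
hop 1: (0,5) @ cyc 7  [W]
hop 2: (0,4) @ cyc 10  [S]
hop 3: (0,3) @ cyc 13  [S]
hop 4: (0,2) @ cyc 16  [S]
hop 5: (0,1) @ cyc 19  [S]
hop 6: (0,0) @ cyc 22  [S]

path = [(1,5), (0,5), (0,4), (0,3), (0,2), (0,1), (0,0)]
arrival = 22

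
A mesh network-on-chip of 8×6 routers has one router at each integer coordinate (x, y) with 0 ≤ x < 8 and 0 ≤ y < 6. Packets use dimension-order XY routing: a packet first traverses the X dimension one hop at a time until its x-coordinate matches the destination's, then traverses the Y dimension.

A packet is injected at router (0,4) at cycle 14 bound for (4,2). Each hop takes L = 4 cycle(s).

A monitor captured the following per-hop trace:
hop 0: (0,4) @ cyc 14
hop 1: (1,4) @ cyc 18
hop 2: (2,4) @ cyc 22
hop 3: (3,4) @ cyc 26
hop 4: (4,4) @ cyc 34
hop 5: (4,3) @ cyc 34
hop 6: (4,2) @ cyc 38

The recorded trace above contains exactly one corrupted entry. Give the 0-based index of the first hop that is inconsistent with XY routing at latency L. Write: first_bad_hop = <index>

first_bad_hop = 4

check 1→ d=(1,0) cyc+4: ok
check 2→ d=(1,0) cyc+4: ok
check 3→ d=(1,0) cyc+4: ok
check 4→ d=(1,0) cyc+8: BAD: Δcyc=8≠L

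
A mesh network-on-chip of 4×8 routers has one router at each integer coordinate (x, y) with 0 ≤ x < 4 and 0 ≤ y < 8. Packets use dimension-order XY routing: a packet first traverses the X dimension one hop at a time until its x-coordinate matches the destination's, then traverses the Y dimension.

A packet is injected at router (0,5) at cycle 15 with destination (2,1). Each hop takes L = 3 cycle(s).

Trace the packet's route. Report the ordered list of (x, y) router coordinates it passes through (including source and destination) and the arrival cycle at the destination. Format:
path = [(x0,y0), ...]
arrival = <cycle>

path = [(0,5), (1,5), (2,5), (2,4), (2,3), (2,2), (2,1)]
arrival = 33

#0 — 0,5 | c15
#1 — 1,5 | c18 | E
#2 — 2,5 | c21 | E
#3 — 2,4 | c24 | S
#4 — 2,3 | c27 | S
#5 — 2,2 | c30 | S
#6 — 2,1 | c33 | S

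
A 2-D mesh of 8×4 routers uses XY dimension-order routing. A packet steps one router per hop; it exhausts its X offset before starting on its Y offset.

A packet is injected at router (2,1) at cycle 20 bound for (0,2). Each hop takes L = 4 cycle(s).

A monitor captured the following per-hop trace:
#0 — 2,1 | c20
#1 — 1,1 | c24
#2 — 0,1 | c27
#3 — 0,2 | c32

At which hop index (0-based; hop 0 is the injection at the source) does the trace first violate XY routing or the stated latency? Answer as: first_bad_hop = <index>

first_bad_hop = 2

hop 1: step (-1,+0), +4 cyc — ok
hop 2: step (-1,+0), +3 cyc — BAD: Δcyc=3≠L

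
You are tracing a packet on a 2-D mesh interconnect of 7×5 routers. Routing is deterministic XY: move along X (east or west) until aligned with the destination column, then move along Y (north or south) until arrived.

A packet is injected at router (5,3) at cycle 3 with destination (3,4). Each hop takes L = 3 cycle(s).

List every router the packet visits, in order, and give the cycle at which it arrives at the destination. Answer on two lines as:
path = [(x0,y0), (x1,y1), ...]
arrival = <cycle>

  0. router=(5,3) cycle=3 (inject)
  1. router=(4,3) cycle=6 dir=W
  2. router=(3,3) cycle=9 dir=W
  3. router=(3,4) cycle=12 dir=N

path = [(5,3), (4,3), (3,3), (3,4)]
arrival = 12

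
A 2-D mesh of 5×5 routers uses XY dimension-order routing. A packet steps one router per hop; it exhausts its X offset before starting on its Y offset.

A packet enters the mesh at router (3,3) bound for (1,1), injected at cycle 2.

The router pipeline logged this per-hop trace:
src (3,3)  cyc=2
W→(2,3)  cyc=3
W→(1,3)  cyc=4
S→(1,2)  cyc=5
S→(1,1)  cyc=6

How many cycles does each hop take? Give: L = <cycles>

L = 1

cyc[1] − cyc[0] = 3 − 2 = 1.
Per-hop latency L = Δcyc = 1.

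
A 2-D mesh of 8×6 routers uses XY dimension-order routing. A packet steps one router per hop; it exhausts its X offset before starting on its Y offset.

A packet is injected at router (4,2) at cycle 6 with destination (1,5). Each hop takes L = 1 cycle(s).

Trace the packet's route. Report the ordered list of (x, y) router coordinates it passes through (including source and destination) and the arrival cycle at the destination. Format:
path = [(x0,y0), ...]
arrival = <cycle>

path = [(4,2), (3,2), (2,2), (1,2), (1,3), (1,4), (1,5)]
arrival = 12

[0] x=4 y=2 t=6
[1] x=3 y=2 t=7 →W
[2] x=2 y=2 t=8 →W
[3] x=1 y=2 t=9 →W
[4] x=1 y=3 t=10 →N
[5] x=1 y=4 t=11 →N
[6] x=1 y=5 t=12 →N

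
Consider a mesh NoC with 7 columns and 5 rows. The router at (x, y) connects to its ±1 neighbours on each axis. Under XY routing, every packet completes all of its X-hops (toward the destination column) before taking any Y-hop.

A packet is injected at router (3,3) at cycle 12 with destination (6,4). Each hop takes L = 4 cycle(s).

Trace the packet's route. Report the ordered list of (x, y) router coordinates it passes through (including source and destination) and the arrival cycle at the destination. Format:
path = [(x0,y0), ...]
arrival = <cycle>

path = [(3,3), (4,3), (5,3), (6,3), (6,4)]
arrival = 28

[0] x=3 y=3 t=12
[1] x=4 y=3 t=16 →E
[2] x=5 y=3 t=20 →E
[3] x=6 y=3 t=24 →E
[4] x=6 y=4 t=28 →N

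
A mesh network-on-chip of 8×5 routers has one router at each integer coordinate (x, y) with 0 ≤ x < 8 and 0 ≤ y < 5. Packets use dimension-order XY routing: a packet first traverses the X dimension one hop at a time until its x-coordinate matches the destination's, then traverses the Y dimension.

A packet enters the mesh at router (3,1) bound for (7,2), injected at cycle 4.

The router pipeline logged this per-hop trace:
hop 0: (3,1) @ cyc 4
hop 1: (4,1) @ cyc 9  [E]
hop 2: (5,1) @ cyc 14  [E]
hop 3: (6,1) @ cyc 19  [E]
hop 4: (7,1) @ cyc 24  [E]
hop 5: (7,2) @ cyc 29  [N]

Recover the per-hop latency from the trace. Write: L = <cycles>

L = 5

From hop 0 (4) to hop 1 (9): +5 cycles.
Each hop adds L, hence L = 5.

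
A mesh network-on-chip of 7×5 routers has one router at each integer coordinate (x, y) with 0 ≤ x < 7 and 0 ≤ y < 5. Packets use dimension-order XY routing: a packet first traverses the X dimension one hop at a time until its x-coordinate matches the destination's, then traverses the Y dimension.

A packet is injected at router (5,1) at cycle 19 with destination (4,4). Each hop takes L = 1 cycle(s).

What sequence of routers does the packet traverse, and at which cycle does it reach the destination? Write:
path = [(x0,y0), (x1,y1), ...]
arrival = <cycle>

path = [(5,1), (4,1), (4,2), (4,3), (4,4)]
arrival = 23

src (5,1)  cyc=19
W→(4,1)  cyc=20
N→(4,2)  cyc=21
N→(4,3)  cyc=22
N→(4,4)  cyc=23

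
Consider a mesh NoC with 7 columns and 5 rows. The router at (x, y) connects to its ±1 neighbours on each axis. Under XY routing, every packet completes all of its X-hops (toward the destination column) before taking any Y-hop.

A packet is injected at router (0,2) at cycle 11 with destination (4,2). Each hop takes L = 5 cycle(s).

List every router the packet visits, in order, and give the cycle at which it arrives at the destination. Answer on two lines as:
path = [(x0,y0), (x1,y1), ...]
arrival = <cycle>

#0 — 0,2 | c11
#1 — 1,2 | c16 | E
#2 — 2,2 | c21 | E
#3 — 3,2 | c26 | E
#4 — 4,2 | c31 | E

path = [(0,2), (1,2), (2,2), (3,2), (4,2)]
arrival = 31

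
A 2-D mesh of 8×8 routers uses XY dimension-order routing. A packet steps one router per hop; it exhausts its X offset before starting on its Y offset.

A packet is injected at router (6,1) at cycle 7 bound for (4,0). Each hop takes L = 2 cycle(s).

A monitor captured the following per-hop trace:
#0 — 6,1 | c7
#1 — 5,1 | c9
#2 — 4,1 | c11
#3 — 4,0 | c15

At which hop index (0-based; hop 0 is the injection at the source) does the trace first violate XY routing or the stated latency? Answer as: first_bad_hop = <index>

  1: Δx=-1 Δy=+0 Δt=2 [ok]
  2: Δx=-1 Δy=+0 Δt=2 [ok]
  3: Δx=+0 Δy=-1 Δt=4 [BAD: Δcyc=4≠L]

first_bad_hop = 3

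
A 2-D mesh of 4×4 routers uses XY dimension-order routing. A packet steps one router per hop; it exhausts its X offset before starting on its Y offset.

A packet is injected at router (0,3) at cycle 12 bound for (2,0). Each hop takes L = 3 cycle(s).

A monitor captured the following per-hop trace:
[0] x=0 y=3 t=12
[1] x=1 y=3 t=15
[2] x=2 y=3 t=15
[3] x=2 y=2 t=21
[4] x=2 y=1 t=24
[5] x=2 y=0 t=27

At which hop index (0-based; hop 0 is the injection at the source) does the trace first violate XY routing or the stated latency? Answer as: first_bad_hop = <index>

first_bad_hop = 2

hop 1: step (+1,+0), +3 cyc — ok
hop 2: step (+1,+0), +0 cyc — BAD: Δcyc=0≠L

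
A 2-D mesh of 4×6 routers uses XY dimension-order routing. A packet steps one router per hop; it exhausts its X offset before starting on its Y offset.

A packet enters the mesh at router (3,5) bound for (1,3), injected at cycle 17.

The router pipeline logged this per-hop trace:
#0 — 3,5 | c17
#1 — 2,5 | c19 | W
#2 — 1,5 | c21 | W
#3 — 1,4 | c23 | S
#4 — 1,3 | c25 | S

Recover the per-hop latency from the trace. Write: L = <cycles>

L = 2

cyc[1] − cyc[0] = 19 − 17 = 2.
Per-hop latency L = Δcyc = 2.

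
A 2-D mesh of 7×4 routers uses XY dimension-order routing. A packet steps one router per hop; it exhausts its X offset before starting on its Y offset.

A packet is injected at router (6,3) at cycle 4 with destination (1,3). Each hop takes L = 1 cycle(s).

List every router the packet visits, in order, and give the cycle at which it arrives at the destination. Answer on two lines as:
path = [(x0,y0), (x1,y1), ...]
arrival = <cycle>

t=4: at (6,3)
t=5: at (5,3) after W
t=6: at (4,3) after W
t=7: at (3,3) after W
t=8: at (2,3) after W
t=9: at (1,3) after W

path = [(6,3), (5,3), (4,3), (3,3), (2,3), (1,3)]
arrival = 9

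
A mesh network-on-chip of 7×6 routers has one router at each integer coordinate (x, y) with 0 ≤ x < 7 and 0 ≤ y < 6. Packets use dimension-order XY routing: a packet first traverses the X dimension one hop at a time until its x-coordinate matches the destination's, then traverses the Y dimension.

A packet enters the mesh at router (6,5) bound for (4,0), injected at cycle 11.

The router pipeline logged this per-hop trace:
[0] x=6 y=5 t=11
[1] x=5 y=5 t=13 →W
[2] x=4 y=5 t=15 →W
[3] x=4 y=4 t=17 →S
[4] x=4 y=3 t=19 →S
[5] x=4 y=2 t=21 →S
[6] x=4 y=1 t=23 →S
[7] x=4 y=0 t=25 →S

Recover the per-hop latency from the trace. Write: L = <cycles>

L = 2

cyc[1] − cyc[0] = 13 − 11 = 2.
That increment is L by definition: L = 2.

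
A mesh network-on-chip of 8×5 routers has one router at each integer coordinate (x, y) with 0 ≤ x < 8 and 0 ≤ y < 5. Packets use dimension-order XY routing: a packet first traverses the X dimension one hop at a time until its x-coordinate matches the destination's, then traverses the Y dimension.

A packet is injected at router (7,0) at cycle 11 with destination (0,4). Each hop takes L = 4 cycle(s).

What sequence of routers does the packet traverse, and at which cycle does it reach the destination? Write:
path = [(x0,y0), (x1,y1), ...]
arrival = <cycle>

  0. router=(7,0) cycle=11 (inject)
  1. router=(6,0) cycle=15 dir=W
  2. router=(5,0) cycle=19 dir=W
  3. router=(4,0) cycle=23 dir=W
  4. router=(3,0) cycle=27 dir=W
  5. router=(2,0) cycle=31 dir=W
  6. router=(1,0) cycle=35 dir=W
  7. router=(0,0) cycle=39 dir=W
  8. router=(0,1) cycle=43 dir=N
  9. router=(0,2) cycle=47 dir=N
  10. router=(0,3) cycle=51 dir=N
  11. router=(0,4) cycle=55 dir=N

path = [(7,0), (6,0), (5,0), (4,0), (3,0), (2,0), (1,0), (0,0), (0,1), (0,2), (0,3), (0,4)]
arrival = 55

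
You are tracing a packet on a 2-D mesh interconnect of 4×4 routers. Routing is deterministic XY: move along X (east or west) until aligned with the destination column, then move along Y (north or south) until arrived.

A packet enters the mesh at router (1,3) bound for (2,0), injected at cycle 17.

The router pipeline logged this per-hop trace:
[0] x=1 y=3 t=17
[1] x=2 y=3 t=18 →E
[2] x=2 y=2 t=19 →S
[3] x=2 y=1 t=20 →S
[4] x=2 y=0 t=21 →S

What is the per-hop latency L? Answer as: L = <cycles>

Between hops 0 and 1 the cycle counter advances 18 − 17 = 1.
Per-hop latency L = Δcyc = 1.

L = 1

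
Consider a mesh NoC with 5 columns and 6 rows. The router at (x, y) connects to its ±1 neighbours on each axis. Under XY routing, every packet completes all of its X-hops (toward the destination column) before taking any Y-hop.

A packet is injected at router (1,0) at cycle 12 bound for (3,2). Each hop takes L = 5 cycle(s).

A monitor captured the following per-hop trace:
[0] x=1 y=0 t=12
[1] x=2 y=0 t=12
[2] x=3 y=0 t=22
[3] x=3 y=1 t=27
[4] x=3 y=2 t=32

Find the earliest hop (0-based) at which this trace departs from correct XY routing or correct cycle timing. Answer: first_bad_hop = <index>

first_bad_hop = 1

  1: Δx=+1 Δy=+0 Δt=0 [BAD: Δcyc=0≠L]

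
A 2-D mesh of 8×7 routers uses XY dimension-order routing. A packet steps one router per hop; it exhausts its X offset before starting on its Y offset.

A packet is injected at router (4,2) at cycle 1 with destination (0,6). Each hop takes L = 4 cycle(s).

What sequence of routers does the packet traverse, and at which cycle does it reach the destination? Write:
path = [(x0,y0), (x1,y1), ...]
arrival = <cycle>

#0 — 4,2 | c1
#1 — 3,2 | c5 | W
#2 — 2,2 | c9 | W
#3 — 1,2 | c13 | W
#4 — 0,2 | c17 | W
#5 — 0,3 | c21 | N
#6 — 0,4 | c25 | N
#7 — 0,5 | c29 | N
#8 — 0,6 | c33 | N

path = [(4,2), (3,2), (2,2), (1,2), (0,2), (0,3), (0,4), (0,5), (0,6)]
arrival = 33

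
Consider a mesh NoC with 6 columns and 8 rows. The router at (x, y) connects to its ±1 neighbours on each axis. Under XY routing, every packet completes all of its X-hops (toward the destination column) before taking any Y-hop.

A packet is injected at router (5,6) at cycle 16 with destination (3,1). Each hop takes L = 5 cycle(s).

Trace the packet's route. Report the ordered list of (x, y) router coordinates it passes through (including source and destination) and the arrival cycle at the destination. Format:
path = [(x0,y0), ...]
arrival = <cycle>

path = [(5,6), (4,6), (3,6), (3,5), (3,4), (3,3), (3,2), (3,1)]
arrival = 51

[0] x=5 y=6 t=16
[1] x=4 y=6 t=21 →W
[2] x=3 y=6 t=26 →W
[3] x=3 y=5 t=31 →S
[4] x=3 y=4 t=36 →S
[5] x=3 y=3 t=41 →S
[6] x=3 y=2 t=46 →S
[7] x=3 y=1 t=51 →S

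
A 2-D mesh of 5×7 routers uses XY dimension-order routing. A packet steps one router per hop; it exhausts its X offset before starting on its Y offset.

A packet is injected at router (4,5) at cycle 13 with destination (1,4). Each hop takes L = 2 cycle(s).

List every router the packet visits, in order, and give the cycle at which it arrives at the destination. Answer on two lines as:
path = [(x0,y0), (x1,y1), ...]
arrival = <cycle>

path = [(4,5), (3,5), (2,5), (1,5), (1,4)]
arrival = 21

#0 — 4,5 | c13
#1 — 3,5 | c15 | W
#2 — 2,5 | c17 | W
#3 — 1,5 | c19 | W
#4 — 1,4 | c21 | S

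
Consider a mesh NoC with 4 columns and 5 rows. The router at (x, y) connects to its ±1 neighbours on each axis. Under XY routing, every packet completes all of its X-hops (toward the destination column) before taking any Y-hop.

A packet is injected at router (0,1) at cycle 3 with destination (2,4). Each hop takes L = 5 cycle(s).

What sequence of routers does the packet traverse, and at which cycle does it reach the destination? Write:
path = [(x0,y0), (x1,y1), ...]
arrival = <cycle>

path = [(0,1), (1,1), (2,1), (2,2), (2,3), (2,4)]
arrival = 28

t=3: at (0,1)
t=8: at (1,1) after E
t=13: at (2,1) after E
t=18: at (2,2) after N
t=23: at (2,3) after N
t=28: at (2,4) after N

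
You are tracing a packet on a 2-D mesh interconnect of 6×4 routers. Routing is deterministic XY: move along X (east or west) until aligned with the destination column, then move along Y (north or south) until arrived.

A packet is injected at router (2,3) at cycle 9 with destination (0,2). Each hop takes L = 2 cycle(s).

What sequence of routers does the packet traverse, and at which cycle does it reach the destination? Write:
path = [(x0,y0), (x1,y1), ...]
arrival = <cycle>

path = [(2,3), (1,3), (0,3), (0,2)]
arrival = 15

t=9: at (2,3)
t=11: at (1,3) after W
t=13: at (0,3) after W
t=15: at (0,2) after S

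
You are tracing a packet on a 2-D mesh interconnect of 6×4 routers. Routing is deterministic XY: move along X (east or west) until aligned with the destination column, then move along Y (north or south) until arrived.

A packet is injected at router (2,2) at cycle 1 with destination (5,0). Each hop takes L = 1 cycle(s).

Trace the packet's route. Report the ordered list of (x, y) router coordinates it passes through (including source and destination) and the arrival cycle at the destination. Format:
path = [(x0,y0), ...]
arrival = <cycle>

src (2,2)  cyc=1
E→(3,2)  cyc=2
E→(4,2)  cyc=3
E→(5,2)  cyc=4
S→(5,1)  cyc=5
S→(5,0)  cyc=6

path = [(2,2), (3,2), (4,2), (5,2), (5,1), (5,0)]
arrival = 6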